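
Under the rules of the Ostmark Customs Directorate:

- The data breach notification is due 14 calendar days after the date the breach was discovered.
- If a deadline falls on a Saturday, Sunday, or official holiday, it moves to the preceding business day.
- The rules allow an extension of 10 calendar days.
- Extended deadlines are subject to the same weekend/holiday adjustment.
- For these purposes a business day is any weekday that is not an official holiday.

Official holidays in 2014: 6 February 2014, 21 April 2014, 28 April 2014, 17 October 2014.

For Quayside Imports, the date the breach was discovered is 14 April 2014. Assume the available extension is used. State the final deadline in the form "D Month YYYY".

From 14 April 2014, 14 calendar days later is 28 April 2014.
Because 28 April 2014 is a listed holiday, the deadline becomes 25 April 2014 (Friday).
Applying the 10-calendar-day extension: 25 April 2014 + 10 days = 5 May 2014.
5 May 2014 falls on a Monday, which is a business day, so no adjustment is needed.
So the filing is due 5 May 2014.

5 May 2014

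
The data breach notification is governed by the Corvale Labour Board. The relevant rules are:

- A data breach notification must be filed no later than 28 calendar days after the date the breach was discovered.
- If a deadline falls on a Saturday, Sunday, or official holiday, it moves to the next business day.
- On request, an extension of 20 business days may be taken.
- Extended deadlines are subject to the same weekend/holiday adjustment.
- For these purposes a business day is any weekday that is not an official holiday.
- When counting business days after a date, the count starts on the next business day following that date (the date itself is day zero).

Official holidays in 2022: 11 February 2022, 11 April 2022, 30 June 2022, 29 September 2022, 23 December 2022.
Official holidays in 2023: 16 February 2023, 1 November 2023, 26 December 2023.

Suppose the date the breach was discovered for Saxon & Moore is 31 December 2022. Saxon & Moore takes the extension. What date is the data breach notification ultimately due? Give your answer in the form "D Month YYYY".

28 February 2023

Trigger date 31 December 2022 + 28 calendar days = 28 January 2023.
Because 28 January 2023 is a Saturday, the deadline becomes 30 January 2023 (Monday).
The 20-business-day extension runs from 30 January 2023 to 28 February 2023.
28 February 2023 falls on a Tuesday, which is a business day, so no adjustment is needed.
Final deadline: 28 February 2023.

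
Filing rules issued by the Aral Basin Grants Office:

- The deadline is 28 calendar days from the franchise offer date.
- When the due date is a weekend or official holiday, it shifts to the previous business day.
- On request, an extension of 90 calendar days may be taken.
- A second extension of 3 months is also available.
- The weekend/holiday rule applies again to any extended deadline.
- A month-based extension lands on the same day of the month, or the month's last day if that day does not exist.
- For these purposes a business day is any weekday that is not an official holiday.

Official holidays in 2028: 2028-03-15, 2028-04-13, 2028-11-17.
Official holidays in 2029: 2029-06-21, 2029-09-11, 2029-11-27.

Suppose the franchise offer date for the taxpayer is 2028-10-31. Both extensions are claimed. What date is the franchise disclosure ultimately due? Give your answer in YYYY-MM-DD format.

2029-05-25

Trigger date 2028-10-31 + 28 calendar days = 2028-11-28.
2028-11-28 falls on a Tuesday, which is a business day, so no adjustment is needed.
With the 90-day extension, 2028-11-28 becomes 2029-02-26.
2029-02-26 falls on a Monday, which is a business day, so no adjustment is needed.
The 3 months extension carries 2029-02-26 to 2029-05-26.
2029-05-26 is a Saturday; the preceding business day is 2029-05-25 (Friday).
Final deadline: 2029-05-25.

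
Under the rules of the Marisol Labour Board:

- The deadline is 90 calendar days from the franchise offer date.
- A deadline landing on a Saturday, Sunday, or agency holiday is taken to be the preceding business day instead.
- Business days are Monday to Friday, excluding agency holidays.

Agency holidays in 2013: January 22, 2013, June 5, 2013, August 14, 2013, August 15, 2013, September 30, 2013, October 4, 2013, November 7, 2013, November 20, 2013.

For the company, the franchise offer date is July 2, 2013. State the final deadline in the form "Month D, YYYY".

Adding 90 calendar days to July 2, 2013 gives September 30, 2013.
Because September 30, 2013 is a listed holiday, the deadline becomes September 27, 2013 (Friday).
The final due date is September 27, 2013.

September 27, 2013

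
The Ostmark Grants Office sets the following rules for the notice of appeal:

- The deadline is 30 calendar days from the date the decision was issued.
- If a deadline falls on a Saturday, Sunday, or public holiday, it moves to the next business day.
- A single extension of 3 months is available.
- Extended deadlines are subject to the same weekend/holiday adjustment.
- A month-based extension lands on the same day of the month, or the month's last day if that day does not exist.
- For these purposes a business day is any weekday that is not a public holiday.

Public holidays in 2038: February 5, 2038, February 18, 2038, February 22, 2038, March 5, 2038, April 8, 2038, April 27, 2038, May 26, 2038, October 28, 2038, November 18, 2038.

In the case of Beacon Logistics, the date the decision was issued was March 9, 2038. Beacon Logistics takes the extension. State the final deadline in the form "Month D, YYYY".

Adding 30 calendar days to March 9, 2038 gives April 8, 2038.
April 8, 2038 is a listed holiday; the next business day is April 9, 2038 (Friday).
Add 3 months to April 9, 2038: July 9, 2038.
July 9, 2038 (Friday) is already a business day.
So the filing is due July 9, 2038.

July 9, 2038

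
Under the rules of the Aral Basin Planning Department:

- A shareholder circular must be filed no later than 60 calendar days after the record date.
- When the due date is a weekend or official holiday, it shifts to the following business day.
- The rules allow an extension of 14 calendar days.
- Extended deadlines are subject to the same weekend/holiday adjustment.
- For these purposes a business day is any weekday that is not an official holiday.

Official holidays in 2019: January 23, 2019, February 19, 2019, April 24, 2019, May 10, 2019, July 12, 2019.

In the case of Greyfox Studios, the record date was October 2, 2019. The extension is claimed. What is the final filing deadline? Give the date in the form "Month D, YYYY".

60 calendar days after October 2, 2019 is December 1, 2019.
Because December 1, 2019 is a Sunday, the deadline becomes December 2, 2019 (Monday).
Add the 14 calendar-day extension to December 2, 2019: December 16, 2019.
Since December 16, 2019 is a Monday and not a holiday, the date is unchanged.
The final due date is December 16, 2019.

December 16, 2019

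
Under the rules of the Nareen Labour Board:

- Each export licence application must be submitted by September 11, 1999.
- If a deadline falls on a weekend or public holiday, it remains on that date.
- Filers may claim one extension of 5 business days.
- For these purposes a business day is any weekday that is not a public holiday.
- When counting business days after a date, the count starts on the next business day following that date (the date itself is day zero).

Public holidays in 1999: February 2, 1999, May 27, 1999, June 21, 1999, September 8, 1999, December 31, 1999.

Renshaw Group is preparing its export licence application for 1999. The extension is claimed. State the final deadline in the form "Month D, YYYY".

September 17, 1999

The statutory due date is September 11, 1999.
September 11, 1999 falls on a Saturday. The rules make no weekend/holiday allowance, so it remains September 11, 1999.
The 5-business-day extension runs from September 11, 1999 to September 17, 1999.
September 17, 1999 is a Friday; no weekend or holiday adjustment applies.
Final deadline: September 17, 1999.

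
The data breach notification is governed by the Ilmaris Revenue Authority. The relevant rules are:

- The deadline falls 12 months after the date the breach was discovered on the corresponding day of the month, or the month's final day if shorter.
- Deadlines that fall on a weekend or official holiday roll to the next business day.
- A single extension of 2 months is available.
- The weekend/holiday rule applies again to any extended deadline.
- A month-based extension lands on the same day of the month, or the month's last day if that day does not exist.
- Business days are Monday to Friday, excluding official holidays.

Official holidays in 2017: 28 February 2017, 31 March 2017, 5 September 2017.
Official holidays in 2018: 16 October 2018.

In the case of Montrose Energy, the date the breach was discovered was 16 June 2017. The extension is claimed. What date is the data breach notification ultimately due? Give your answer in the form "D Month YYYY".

20 August 2018

Moving 12 months forward from 16 June 2017 on the corresponding day gives 16 June 2018.
16 June 2018 is a Saturday, so it moves to the next business day, 18 June 2018 (Monday).
Add 2 months to 18 June 2018: 18 August 2018.
18 August 2018 falls on a Saturday. Rolling to the next business day gives 20 August 2018, a Monday.
Deadline: 20 August 2018.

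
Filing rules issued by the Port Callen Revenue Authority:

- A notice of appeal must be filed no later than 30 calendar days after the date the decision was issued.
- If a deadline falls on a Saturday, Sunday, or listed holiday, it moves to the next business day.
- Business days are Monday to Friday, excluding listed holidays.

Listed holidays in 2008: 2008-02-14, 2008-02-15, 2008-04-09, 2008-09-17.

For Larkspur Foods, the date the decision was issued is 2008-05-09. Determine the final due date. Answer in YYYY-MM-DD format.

Adding 30 calendar days to 2008-05-09 gives 2008-06-08.
2008-06-08 is a Sunday, so it moves to the next business day, 2008-06-09 (Monday).
Deadline: 2008-06-09.

2008-06-09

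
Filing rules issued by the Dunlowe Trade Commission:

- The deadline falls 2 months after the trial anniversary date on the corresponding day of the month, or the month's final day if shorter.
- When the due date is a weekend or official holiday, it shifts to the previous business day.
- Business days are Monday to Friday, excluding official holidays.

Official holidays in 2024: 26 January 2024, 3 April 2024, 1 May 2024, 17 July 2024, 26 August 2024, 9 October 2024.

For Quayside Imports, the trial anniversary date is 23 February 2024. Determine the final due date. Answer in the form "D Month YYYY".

2 months after 23 February 2024, on the same day of the month, is 23 April 2024.
23 April 2024 (Tuesday) is already a business day.
So the filing is due 23 April 2024.

23 April 2024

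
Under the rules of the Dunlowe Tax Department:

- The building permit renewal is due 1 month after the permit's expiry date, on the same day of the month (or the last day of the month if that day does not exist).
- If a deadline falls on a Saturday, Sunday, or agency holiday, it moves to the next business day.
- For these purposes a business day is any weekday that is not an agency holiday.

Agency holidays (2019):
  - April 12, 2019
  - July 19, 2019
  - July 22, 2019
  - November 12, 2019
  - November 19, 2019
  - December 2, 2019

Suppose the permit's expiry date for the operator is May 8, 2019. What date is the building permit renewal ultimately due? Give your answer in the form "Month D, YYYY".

Moving 1 month forward from May 8, 2019 on the corresponding day gives June 8, 2019.
June 8, 2019 is a Saturday; the next business day is June 10, 2019 (Monday).
So the filing is due June 10, 2019.

June 10, 2019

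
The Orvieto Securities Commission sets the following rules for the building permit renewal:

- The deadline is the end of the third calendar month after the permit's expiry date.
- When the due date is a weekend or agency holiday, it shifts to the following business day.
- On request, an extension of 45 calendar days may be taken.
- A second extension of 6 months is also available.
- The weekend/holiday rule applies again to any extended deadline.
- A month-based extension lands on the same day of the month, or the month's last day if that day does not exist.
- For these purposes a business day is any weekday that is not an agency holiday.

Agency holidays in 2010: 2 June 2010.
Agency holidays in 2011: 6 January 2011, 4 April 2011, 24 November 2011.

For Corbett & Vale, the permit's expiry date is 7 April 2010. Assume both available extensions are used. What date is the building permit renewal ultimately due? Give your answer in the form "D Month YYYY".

16 March 2011

3 months after 7 April 2010 falls in July 2010; the last day of that month is 31 July 2010.
31 July 2010 is a Saturday; the next business day is 2 August 2010 (Monday).
Add the 45 calendar-day extension to 2 August 2010: 16 September 2010.
16 September 2010 falls on a Thursday, which is a business day, so no adjustment is needed.
Applying the 6 months extension: 6 months after 16 September 2010 is 16 March 2011.
16 March 2011 is a Wednesday and not a listed holiday, so it stands.
The final due date is 16 March 2011.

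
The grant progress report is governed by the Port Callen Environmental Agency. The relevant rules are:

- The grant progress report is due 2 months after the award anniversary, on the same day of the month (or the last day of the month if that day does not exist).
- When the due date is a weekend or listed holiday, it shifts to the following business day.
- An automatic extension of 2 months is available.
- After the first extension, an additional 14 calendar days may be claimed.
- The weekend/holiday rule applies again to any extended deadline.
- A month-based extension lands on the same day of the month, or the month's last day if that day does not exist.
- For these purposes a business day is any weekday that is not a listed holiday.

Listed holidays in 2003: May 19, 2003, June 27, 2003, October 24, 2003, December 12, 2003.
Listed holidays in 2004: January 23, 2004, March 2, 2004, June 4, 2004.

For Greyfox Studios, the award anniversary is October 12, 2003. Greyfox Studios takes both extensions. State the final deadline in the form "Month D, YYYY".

March 1, 2004

2 months from October 12, 2003 is December 12, 2003.
December 12, 2003 is a listed holiday, so it moves to the next business day, December 15, 2003 (Monday).
The 2 months extension carries December 15, 2003 to February 15, 2004.
February 15, 2004 falls on a Sunday. Rolling to the next business day gives February 16, 2004, a Monday.
Applying the 14-calendar-day extension: February 16, 2004 + 14 days = March 1, 2004.
March 1, 2004 is a Monday and not a listed holiday, so it stands.
Deadline: March 1, 2004.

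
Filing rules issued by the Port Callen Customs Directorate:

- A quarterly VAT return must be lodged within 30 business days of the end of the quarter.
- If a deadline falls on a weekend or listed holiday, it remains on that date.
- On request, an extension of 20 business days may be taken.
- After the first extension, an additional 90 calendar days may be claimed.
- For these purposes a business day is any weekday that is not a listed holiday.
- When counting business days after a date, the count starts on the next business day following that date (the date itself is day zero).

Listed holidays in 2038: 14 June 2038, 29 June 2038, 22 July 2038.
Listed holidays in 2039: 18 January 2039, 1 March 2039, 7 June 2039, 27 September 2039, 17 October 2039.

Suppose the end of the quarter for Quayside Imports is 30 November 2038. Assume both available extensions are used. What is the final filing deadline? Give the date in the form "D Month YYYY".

10 May 2039

Starting the day after 30 November 2038 and counting 30 business days lands on 11 January 2039.
No adjustment is made for weekends or holidays, so 11 January 2039 stands.
Applying the 20-business-day extension: 20 business days after 11 January 2039 is 9 February 2039.
No adjustment is made for weekends or holidays, so 9 February 2039 stands.
Add the 90 calendar-day extension to 9 February 2039: 10 May 2039.
10 May 2039 falls on a Tuesday. The rules make no weekend/holiday allowance, so it remains 10 May 2039.
The final due date is 10 May 2039.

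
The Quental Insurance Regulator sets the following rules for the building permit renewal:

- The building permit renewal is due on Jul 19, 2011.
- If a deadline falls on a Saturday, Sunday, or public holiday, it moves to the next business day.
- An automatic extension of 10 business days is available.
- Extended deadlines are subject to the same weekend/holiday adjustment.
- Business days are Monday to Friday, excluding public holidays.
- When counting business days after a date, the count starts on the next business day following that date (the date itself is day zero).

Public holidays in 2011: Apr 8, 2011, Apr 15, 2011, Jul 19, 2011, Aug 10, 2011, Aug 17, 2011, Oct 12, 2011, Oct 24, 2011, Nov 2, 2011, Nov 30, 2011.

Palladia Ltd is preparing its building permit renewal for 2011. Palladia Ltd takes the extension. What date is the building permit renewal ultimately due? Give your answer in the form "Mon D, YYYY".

The statutory due date is Jul 19, 2011.
Jul 19, 2011 is a listed holiday, so it moves to the next business day, Jul 20, 2011 (Wednesday).
Counting 10 further business days from Jul 20, 2011 reaches Aug 3, 2011.
Aug 3, 2011 (Wednesday) is already a business day.
The final due date is Aug 3, 2011.

Aug 3, 2011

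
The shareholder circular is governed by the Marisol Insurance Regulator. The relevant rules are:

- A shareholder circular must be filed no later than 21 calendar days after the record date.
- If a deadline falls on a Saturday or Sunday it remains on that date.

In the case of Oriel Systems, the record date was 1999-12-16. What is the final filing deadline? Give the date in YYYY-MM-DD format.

From 1999-12-16, 21 calendar days later is 2000-01-06.
2000-01-06 is a Thursday; no weekend or holiday adjustment applies.
So the filing is due 2000-01-06.

2000-01-06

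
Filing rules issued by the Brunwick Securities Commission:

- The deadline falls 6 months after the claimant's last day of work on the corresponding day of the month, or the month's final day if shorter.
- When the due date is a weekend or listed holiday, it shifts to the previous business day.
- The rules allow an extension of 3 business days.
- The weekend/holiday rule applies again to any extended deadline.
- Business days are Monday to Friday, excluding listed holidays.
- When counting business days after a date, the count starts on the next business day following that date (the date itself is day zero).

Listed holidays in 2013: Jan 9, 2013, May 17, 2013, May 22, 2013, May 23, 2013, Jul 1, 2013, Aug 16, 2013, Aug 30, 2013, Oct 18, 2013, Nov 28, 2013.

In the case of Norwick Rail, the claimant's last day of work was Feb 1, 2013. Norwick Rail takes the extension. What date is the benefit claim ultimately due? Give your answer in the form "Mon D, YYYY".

6 months after Feb 1, 2013, on the same day of the month, is Aug 1, 2013.
Aug 1, 2013 is a Thursday and not a listed holiday, so it stands.
Counting 3 further business days from Aug 1, 2013 reaches Aug 6, 2013.
Aug 6, 2013 (Tuesday) is already a business day.
The final due date is Aug 6, 2013.

Aug 6, 2013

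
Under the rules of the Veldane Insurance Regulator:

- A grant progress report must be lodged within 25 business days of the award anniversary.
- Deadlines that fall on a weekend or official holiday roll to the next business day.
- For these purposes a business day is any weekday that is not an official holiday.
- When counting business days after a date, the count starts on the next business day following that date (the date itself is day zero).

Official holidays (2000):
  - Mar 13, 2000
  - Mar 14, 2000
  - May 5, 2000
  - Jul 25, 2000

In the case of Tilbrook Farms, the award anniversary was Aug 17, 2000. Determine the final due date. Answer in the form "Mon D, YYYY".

Sep 21, 2000

Starting the day after Aug 17, 2000 and counting 25 business days lands on Sep 21, 2000.
Sep 21, 2000 (Thursday) is already a business day.
Final deadline: Sep 21, 2000.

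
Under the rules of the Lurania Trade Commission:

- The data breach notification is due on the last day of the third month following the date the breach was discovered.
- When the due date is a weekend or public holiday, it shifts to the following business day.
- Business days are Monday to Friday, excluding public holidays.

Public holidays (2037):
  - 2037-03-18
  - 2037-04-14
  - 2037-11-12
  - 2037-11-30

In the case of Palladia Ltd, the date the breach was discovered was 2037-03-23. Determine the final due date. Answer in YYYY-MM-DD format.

3 months after 2037-03-23 falls in June 2037; the last day of that month is 2037-06-30.
2037-06-30 is a Tuesday and not a listed holiday, so it stands.
Final deadline: 2037-06-30.

2037-06-30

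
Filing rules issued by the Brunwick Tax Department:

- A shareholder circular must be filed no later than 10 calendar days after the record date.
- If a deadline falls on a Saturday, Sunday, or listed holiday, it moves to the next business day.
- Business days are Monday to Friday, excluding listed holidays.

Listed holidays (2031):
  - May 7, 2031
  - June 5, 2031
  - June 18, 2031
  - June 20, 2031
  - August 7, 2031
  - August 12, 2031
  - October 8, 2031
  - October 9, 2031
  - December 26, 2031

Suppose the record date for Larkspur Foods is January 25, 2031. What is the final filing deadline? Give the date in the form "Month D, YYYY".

February 4, 2031

10 calendar days after January 25, 2031 is February 4, 2031.
Since February 4, 2031 is a Tuesday and not a holiday, the date is unchanged.
The final due date is February 4, 2031.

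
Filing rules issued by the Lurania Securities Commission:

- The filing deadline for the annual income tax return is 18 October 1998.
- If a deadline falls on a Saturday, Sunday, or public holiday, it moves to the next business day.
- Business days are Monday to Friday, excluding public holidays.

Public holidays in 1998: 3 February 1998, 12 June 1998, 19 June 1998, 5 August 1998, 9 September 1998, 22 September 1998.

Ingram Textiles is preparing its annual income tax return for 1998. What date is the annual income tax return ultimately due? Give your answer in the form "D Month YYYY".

Start from the fixed due date, 18 October 1998.
18 October 1998 is a Sunday; the next business day is 19 October 1998 (Monday).
Deadline: 19 October 1998.

19 October 1998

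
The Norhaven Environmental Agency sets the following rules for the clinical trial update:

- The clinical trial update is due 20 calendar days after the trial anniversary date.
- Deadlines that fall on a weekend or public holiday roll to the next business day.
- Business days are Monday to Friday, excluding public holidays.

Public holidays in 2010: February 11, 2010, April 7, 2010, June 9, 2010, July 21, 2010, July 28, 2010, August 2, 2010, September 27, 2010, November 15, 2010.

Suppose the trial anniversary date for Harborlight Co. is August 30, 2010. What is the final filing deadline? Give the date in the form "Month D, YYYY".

September 20, 2010

20 calendar days after August 30, 2010 is September 19, 2010.
Because September 19, 2010 is a Sunday, the deadline becomes September 20, 2010 (Monday).
So the filing is due September 20, 2010.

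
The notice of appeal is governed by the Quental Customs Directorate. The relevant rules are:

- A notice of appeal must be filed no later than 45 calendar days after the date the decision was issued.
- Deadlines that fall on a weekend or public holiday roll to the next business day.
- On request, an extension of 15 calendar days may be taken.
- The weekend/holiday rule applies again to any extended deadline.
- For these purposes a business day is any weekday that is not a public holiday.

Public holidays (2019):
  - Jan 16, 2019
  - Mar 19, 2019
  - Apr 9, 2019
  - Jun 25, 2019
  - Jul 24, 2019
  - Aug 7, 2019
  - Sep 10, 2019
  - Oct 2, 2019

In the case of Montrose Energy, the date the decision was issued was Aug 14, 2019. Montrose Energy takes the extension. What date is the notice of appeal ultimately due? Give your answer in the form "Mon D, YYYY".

From Aug 14, 2019, 45 calendar days later is Sep 28, 2019.
Sep 28, 2019 is a Saturday; the next business day is Sep 30, 2019 (Monday).
Applying the 15-calendar-day extension: Sep 30, 2019 + 15 days = Oct 15, 2019.
Since Oct 15, 2019 is a Tuesday and not a holiday, the date is unchanged.
The final due date is Oct 15, 2019.

Oct 15, 2019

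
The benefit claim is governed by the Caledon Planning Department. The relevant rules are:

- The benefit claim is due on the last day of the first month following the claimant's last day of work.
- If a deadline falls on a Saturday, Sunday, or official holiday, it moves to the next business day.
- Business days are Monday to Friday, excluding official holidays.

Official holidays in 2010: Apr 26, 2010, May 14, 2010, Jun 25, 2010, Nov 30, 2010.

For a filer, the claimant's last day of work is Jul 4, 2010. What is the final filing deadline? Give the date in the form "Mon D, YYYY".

Aug 31, 2010

The first month after Jul 4, 2010 is August 2010, whose last day is Aug 31, 2010.
Aug 31, 2010 is a Tuesday and not a listed holiday, so it stands.
Deadline: Aug 31, 2010.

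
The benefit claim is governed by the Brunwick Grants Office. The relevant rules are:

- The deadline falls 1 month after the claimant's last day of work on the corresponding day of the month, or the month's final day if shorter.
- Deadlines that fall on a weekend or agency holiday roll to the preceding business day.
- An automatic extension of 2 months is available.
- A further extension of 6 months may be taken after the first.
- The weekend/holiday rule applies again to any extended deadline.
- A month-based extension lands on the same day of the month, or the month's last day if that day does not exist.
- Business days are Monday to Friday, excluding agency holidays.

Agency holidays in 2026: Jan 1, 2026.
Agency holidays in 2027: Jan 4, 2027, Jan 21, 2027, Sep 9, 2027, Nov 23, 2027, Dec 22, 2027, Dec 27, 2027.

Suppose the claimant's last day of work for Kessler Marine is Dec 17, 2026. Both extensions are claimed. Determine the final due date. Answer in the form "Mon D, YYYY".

1 month from Dec 17, 2026 is Jan 17, 2027.
Jan 17, 2027 falls on a Sunday. Rolling to the preceding business day gives Jan 15, 2027, a Friday.
The 2 months extension carries Jan 15, 2027 to Mar 15, 2027.
Mar 15, 2027 is a Monday and not a listed holiday, so it stands.
The 6 months extension carries Mar 15, 2027 to Sep 15, 2027.
Sep 15, 2027 (Wednesday) is already a business day.
So the filing is due Sep 15, 2027.

Sep 15, 2027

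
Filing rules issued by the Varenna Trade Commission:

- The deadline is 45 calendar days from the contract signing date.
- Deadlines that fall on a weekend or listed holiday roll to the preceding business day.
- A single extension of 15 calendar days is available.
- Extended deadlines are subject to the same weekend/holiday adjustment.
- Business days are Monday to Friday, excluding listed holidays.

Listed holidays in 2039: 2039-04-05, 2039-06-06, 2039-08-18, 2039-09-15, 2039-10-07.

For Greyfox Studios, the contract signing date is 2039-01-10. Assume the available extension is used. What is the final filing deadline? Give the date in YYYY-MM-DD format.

Trigger date 2039-01-10 + 45 calendar days = 2039-02-24.
2039-02-24 falls on a Thursday, which is a business day, so no adjustment is needed.
With the 15-day extension, 2039-02-24 becomes 2039-03-11.
2039-03-11 is a Friday and not a listed holiday, so it stands.
The final due date is 2039-03-11.

2039-03-11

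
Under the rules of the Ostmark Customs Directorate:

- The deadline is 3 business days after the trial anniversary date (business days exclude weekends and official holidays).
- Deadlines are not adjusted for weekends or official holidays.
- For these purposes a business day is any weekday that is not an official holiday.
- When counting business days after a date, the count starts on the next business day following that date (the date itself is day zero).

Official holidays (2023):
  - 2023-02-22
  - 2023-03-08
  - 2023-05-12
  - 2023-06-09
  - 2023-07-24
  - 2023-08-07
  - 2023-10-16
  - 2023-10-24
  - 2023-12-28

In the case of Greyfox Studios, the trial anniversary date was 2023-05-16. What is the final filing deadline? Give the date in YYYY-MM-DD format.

2023-05-19

3 business days after 2023-05-16, excluding weekends and holidays, is 2023-05-19.
2023-05-19 falls on a Friday. The rules make no weekend/holiday allowance, so it remains 2023-05-19.
So the filing is due 2023-05-19.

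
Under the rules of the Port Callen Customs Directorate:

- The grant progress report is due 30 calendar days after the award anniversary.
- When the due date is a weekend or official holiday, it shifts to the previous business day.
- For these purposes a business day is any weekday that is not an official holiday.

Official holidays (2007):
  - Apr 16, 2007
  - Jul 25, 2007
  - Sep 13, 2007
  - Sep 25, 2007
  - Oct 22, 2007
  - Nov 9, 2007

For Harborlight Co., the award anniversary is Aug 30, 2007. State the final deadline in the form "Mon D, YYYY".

From Aug 30, 2007, 30 calendar days later is Sep 29, 2007.
Because Sep 29, 2007 is a Saturday, the deadline becomes Sep 28, 2007 (Friday).
So the filing is due Sep 28, 2007.

Sep 28, 2007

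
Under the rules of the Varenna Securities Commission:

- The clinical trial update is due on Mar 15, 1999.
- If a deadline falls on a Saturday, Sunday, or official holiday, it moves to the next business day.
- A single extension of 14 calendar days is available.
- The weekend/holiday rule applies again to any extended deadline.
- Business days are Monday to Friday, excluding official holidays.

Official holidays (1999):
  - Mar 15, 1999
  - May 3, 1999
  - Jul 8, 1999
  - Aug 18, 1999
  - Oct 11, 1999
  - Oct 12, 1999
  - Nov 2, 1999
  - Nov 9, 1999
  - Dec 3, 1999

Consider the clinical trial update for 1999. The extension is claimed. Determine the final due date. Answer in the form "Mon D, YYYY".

The statutory due date is Mar 15, 1999.
Mar 15, 1999 is a listed holiday; the next business day is Mar 16, 1999 (Tuesday).
Add the 14 calendar-day extension to Mar 16, 1999: Mar 30, 1999.
Mar 30, 1999 falls on a Tuesday, which is a business day, so no adjustment is needed.
Final deadline: Mar 30, 1999.

Mar 30, 1999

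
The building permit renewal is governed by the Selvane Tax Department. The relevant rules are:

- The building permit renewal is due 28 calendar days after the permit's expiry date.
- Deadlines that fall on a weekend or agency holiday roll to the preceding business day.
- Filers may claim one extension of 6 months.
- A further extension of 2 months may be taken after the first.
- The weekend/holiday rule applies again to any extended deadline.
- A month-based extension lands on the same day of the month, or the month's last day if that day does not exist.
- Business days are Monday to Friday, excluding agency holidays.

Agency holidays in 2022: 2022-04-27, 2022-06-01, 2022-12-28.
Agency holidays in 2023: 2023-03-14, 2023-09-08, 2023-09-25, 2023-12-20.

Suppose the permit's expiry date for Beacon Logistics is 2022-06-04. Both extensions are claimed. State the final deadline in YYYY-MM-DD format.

2023-02-28

28 calendar days after 2022-06-04 is 2022-07-02.
2022-07-02 falls on a Saturday. Rolling to the preceding business day gives 2022-07-01, a Friday.
Applying the 6 months extension: 6 months after 2022-07-01 is 2023-01-01.
Because 2023-01-01 is a Sunday, the deadline becomes 2022-12-30 (Friday).
Add 2 months to 2022-12-30: 2023-02-28 (day 30 does not exist in February, so the month's last day is used).
Since 2023-02-28 is a Tuesday and not a holiday, the date is unchanged.
So the filing is due 2023-02-28.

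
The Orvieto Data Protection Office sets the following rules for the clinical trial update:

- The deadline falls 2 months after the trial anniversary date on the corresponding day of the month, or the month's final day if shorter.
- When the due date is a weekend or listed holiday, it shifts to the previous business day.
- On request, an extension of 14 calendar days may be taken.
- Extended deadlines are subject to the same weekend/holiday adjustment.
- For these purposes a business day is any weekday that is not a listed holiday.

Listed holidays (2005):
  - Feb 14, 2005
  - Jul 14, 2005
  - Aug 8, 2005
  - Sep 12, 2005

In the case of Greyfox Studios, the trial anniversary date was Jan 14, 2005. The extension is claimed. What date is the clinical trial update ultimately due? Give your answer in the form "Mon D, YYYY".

Mar 28, 2005

2 months after Jan 14, 2005, on the same day of the month, is Mar 14, 2005.
Mar 14, 2005 (Monday) is already a business day.
The 14-calendar-day extension moves the deadline from Mar 14, 2005 to Mar 28, 2005.
Mar 28, 2005 is a Monday and not a listed holiday, so it stands.
Deadline: Mar 28, 2005.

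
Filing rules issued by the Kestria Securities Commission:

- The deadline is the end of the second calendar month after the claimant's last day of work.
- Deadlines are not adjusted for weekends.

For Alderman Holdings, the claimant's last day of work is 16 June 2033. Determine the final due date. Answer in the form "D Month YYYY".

2 months after 16 June 2033 falls in August 2033; the last day of that month is 31 August 2033.
31 August 2033 is a Wednesday; no weekend or holiday adjustment applies.
Final deadline: 31 August 2033.

31 August 2033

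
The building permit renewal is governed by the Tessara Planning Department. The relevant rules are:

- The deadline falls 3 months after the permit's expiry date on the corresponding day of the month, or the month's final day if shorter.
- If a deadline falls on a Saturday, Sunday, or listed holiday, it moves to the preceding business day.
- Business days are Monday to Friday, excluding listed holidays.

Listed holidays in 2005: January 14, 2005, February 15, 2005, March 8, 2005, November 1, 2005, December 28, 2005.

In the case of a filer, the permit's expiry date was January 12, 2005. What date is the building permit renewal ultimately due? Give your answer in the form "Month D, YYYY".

3 months after January 12, 2005, on the same day of the month, is April 12, 2005.
April 12, 2005 is a Tuesday and not a listed holiday, so it stands.
Deadline: April 12, 2005.

April 12, 2005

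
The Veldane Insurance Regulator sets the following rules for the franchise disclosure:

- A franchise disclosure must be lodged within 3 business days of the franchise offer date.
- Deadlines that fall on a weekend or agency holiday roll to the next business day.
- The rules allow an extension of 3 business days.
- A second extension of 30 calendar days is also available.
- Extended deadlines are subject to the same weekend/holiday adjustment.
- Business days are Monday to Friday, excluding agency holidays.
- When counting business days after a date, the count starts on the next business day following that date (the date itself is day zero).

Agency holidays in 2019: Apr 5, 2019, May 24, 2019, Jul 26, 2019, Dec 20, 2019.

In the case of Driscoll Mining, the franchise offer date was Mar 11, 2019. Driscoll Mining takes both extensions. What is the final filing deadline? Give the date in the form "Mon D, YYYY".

Apr 18, 2019

Counting 3 business days after Mar 11, 2019 (skipping weekends and listed holidays) reaches Mar 14, 2019.
Since Mar 14, 2019 is a Thursday and not a holiday, the date is unchanged.
Counting 3 further business days from Mar 14, 2019 reaches Mar 19, 2019.
Since Mar 19, 2019 is a Tuesday and not a holiday, the date is unchanged.
Add the 30 calendar-day extension to Mar 19, 2019: Apr 18, 2019.
Apr 18, 2019 falls on a Thursday, which is a business day, so no adjustment is needed.
Deadline: Apr 18, 2019.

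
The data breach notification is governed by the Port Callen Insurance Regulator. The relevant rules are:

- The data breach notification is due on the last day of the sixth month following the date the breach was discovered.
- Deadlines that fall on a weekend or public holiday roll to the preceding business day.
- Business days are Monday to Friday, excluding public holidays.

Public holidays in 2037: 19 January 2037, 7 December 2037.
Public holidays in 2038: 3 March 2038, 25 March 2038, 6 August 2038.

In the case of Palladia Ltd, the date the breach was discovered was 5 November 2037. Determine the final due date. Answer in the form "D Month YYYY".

31 May 2038

6 months after 5 November 2037 is May 2038; that month ends on 31 May 2038.
Since 31 May 2038 is a Monday and not a holiday, the date is unchanged.
Deadline: 31 May 2038.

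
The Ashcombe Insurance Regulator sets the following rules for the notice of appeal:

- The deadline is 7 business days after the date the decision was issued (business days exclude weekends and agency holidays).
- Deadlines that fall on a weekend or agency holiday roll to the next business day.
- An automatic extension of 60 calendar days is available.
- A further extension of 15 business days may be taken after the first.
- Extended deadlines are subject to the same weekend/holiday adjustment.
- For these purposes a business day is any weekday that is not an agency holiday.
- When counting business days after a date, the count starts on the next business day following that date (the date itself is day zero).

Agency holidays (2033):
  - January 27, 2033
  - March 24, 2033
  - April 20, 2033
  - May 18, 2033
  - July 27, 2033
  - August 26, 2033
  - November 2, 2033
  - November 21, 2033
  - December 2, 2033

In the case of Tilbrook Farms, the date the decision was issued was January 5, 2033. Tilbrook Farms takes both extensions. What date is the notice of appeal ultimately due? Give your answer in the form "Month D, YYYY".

April 6, 2033

Counting 7 business days after January 5, 2033 (skipping weekends and listed holidays) reaches January 14, 2033.
January 14, 2033 is a Friday and not a listed holiday, so it stands.
Add the 60 calendar-day extension to January 14, 2033: March 15, 2033.
March 15, 2033 falls on a Tuesday, which is a business day, so no adjustment is needed.
Counting 15 further business days from March 15, 2033 reaches April 6, 2033.
Since April 6, 2033 is a Wednesday and not a holiday, the date is unchanged.
The final due date is April 6, 2033.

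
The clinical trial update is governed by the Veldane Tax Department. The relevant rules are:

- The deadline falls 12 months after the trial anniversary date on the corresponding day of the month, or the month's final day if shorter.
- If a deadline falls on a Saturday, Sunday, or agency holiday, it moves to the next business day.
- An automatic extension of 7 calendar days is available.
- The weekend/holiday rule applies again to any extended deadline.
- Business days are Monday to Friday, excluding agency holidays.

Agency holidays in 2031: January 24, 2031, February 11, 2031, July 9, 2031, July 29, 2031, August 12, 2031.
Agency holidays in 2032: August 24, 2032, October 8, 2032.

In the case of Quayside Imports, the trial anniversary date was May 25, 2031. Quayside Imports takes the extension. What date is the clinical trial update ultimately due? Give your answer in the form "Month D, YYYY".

12 months after May 25, 2031, on the same day of the month, is May 25, 2032.
May 25, 2032 falls on a Tuesday, which is a business day, so no adjustment is needed.
The 7-calendar-day extension moves the deadline from May 25, 2032 to June 1, 2032.
June 1, 2032 is a Tuesday and not a listed holiday, so it stands.
Deadline: June 1, 2032.

June 1, 2032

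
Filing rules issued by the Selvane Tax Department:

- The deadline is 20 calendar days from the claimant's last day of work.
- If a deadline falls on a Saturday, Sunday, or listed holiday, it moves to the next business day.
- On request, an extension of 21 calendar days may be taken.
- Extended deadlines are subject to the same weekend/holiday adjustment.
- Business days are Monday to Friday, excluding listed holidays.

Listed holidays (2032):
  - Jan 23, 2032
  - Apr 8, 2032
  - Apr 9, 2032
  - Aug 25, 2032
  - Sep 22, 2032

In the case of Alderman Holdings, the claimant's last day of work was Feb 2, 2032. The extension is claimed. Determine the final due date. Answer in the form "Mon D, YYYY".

Adding 20 calendar days to Feb 2, 2032 gives Feb 22, 2032.
Feb 22, 2032 falls on a Sunday. Rolling to the next business day gives Feb 23, 2032, a Monday.
Applying the 21-calendar-day extension: Feb 23, 2032 + 21 days = Mar 15, 2032.
Since Mar 15, 2032 is a Monday and not a holiday, the date is unchanged.
Deadline: Mar 15, 2032.

Mar 15, 2032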